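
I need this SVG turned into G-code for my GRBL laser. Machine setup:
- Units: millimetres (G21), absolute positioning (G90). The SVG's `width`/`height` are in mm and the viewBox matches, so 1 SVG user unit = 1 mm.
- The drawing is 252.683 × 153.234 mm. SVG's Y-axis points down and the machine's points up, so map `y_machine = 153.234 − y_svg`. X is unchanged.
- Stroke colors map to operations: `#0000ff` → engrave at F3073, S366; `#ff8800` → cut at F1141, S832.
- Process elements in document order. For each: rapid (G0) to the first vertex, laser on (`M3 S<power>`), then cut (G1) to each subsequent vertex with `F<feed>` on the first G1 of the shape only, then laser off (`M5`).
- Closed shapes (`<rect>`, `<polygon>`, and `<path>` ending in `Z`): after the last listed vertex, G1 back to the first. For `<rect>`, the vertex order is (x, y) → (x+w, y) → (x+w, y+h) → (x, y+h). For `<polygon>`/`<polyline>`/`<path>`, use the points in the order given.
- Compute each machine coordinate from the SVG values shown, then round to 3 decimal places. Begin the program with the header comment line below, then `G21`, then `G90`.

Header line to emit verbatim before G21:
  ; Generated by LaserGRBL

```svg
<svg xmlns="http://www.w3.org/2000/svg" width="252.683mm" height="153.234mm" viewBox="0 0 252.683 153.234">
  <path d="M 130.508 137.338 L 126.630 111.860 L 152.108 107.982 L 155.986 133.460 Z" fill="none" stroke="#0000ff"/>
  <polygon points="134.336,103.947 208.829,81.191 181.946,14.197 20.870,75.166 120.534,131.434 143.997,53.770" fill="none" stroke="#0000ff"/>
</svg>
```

; Generated by LaserGRBL
G21
G90
G0 X130.508 Y15.896
M3 S366
G1 X126.630 Y41.374 F3073
G1 X152.108 Y45.252
G1 X155.986 Y19.774
G1 X130.508 Y15.896
M5
G0 X134.336 Y49.287
M3 S366
G1 X208.829 Y72.043 F3073
G1 X181.946 Y139.037
G1 X20.870 Y78.068
G1 X120.534 Y21.800
G1 X143.997 Y99.464
G1 X134.336 Y49.287
M5

Since the viewBox matches the mm dimensions, user units are millimetres directly. The only transform is the Y-flip y_m = 153.234 − y_svg.

Shape 1 is a regular polygon drawn with `<path>`. Its stroke #0000ff means engrave at S366, F3073. After flipping Y the toolpath is (130.508,15.896) → (126.630,41.374) → (152.108,45.252) → (155.986,19.774) → (130.508,15.896), returning to the start.

Shape 2 is a closed polygon drawn with `<polygon>`. Its stroke #0000ff means engrave at S366, F3073. After flipping Y the toolpath is (134.336,49.287) → (208.829,72.043) → (181.946,139.037) → (20.870,78.068) → (120.534,21.800) → (143.997,99.464) → (134.336,49.287), returning to the start.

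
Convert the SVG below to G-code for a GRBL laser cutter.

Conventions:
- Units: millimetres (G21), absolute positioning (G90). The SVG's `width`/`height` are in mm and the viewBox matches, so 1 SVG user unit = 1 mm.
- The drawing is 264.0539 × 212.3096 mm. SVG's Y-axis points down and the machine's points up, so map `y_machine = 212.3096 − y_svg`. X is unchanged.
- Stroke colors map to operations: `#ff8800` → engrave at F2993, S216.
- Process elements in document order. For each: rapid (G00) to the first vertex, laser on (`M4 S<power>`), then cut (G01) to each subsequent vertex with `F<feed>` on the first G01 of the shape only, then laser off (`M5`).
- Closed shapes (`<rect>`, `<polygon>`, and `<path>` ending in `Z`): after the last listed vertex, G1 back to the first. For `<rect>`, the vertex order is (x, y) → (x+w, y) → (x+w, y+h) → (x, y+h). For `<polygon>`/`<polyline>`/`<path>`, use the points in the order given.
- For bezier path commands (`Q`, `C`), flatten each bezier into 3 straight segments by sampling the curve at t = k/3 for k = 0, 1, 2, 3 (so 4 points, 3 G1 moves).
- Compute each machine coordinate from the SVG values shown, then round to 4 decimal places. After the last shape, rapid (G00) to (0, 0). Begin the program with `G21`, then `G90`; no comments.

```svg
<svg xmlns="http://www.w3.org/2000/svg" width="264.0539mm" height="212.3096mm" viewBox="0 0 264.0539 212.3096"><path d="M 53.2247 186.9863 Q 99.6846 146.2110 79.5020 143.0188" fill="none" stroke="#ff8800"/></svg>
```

viewBox `0 0 264.0539 212.3096` with mm width/height → 1 unit = 1 mm. Flip: y_m = 212.3096 − y_svg.

**Shape 1** — `<path>` quadratic bezier, stroke `#ff8800` → engrave (S216, F2993). Control points (SVG): P0=(53.2247,186.9863), P1=(99.6846,146.2110), P2=(79.5020,143.0188); sampled at t=k/3. Machine vertices: (53.2247,25.3233) → (76.7932,48.3309) → (85.5523,62.9868) → (79.5020,69.2908). Open path.

G21
G90
G00 X53.2247 Y25.3233
M4 S216
G01 X76.7932 Y48.3309 F2993
G01 X85.5523 Y62.9868
G01 X79.5020 Y69.2908
M5
G00 X0.0000 Y0.0000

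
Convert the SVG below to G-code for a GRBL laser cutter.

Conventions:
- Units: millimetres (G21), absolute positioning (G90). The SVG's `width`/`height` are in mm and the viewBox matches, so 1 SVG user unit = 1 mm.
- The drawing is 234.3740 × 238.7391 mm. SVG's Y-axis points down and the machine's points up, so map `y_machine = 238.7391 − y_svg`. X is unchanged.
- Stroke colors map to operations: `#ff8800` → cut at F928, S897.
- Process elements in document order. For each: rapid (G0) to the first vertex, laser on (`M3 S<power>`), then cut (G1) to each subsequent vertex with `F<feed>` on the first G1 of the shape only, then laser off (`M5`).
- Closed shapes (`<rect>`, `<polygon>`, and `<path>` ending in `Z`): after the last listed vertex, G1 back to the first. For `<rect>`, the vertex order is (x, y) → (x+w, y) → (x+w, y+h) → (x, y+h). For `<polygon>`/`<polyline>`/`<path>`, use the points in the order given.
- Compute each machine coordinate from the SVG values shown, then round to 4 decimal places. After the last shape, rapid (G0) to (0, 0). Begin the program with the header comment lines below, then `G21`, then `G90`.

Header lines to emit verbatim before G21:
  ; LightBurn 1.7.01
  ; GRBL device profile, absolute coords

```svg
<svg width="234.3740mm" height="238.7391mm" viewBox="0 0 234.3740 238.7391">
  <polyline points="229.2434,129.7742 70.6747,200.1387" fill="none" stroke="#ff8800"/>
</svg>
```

; LightBurn 1.7.01
; GRBL device profile, absolute coords
G21
G90
G0 X229.2434 Y108.9649
M3 S897
G1 X70.6747 Y38.6004 F928
M5
G0 X0.0000 Y0.0000

viewBox `0 0 234.3740 238.7391` with mm width/height → 1 unit = 1 mm. Flip: y_m = 238.7391 − y_svg.

**Shape 1** — `<polyline>` line segment, stroke `#ff8800` → cut (S897, F928). Machine vertices: (229.2434,108.9649) → (70.6747,38.6004). Open path.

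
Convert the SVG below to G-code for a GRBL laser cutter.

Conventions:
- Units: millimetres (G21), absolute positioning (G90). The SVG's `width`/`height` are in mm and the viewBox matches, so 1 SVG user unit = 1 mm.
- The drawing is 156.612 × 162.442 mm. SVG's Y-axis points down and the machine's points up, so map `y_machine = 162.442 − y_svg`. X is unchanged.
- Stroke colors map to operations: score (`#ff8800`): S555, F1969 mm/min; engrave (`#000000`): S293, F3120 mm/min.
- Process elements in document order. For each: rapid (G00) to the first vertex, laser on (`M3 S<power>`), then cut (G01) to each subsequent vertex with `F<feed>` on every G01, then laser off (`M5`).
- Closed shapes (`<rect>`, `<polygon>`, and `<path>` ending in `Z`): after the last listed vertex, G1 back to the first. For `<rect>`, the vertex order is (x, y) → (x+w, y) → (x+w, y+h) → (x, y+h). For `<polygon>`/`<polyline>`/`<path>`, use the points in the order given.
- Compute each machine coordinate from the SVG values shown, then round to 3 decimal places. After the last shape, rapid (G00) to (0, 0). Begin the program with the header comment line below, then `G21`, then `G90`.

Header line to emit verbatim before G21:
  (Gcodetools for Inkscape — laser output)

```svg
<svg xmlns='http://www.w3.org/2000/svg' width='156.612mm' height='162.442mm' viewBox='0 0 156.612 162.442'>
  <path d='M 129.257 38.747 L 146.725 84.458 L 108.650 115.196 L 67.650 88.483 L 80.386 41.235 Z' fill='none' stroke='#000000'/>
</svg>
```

(Gcodetools for Inkscape — laser output)
G21
G90
G00 X129.257 Y123.695
M3 S293
G01 X146.725 Y77.984 F3120
G01 X108.650 Y47.246 F3120
G01 X67.650 Y73.959 F3120
G01 X80.386 Y121.207 F3120
G01 X129.257 Y123.695 F3120
M5
G00 X0.000 Y0.000

viewBox `0 0 156.612 162.442` with mm width/height → 1 unit = 1 mm. Flip: y_m = 162.442 − y_svg.

**Shape 1** — `<path>` regular polygon, stroke `#000000` → engrave (S293, F3120). Machine vertices: (129.257,123.695) → (146.725,77.984) → (108.650,47.246) → (67.650,73.959) → (80.386,121.207) → (129.257,123.695). Closed: final G1 returns to the first vertex.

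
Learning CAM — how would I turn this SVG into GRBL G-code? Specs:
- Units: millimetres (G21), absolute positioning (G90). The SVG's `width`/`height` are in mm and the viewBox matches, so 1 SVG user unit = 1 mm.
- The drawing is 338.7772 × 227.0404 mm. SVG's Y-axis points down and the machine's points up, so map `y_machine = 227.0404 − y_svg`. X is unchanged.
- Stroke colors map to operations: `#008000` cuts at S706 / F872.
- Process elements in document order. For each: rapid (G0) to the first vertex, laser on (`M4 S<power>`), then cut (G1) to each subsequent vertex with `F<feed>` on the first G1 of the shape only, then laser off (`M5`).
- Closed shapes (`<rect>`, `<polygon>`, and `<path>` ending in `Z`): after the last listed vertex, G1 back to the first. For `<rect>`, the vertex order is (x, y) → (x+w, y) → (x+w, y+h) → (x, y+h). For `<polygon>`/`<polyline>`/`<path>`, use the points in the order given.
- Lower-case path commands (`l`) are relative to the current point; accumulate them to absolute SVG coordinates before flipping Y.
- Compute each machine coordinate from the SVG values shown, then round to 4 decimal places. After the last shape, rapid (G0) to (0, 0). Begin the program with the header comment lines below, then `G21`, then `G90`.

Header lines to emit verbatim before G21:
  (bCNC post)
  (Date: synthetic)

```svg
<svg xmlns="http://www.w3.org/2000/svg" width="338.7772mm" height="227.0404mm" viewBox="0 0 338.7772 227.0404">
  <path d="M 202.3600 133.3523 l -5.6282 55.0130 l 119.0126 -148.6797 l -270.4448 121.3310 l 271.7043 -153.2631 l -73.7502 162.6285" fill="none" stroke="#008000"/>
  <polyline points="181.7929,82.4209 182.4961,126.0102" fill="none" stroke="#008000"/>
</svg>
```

(bCNC post)
(Date: synthetic)
G21
G90
G0 X202.3600 Y93.6881
M4 S706
G1 X196.7318 Y38.6751 F872
G1 X315.7444 Y187.3548
G1 X45.2996 Y66.0238
G1 X317.0039 Y219.2869
G1 X243.2537 Y56.6584
M5
G0 X181.7929 Y144.6195
M4 S706
G1 X182.4961 Y101.0302 F872
M5
G0 X0.0000 Y0.0000

viewBox `0 0 338.7772 227.0404` with mm width/height → 1 unit = 1 mm. Flip: y_m = 227.0404 − y_svg.

**Shape 1** — `<path>` open polyline, stroke `#008000` → cut (S706, F872). Machine vertices: (202.3600,93.6881) → (196.7318,38.6751) → (315.7444,187.3548) → (45.2996,66.0238) → (317.0039,219.2869) → (243.2537,56.6584). Open path.

**Shape 2** — `<polyline>` line segment, stroke `#008000` → cut (S706, F872). Machine vertices: (181.7929,144.6195) → (182.4961,101.0302). Open path.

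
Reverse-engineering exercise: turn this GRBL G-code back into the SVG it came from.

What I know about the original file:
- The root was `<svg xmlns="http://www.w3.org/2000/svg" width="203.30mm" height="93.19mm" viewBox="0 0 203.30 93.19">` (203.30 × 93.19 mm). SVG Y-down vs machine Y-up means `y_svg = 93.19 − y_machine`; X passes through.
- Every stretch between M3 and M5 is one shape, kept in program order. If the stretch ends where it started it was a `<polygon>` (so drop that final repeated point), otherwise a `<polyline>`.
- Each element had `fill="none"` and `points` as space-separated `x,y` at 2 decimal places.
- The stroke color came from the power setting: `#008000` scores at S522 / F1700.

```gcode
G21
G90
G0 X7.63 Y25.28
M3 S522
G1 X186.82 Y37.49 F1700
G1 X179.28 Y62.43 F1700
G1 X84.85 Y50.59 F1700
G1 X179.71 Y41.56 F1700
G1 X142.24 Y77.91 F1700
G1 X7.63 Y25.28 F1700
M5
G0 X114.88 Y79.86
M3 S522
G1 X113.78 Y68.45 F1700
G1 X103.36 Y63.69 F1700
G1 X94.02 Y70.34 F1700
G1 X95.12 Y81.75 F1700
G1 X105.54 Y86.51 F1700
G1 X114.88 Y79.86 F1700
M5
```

Each laser-on run becomes one SVG element. Flip Y back into SVG space with y_svg = 93.19 − y_machine. Every run uses S522, so all elements get stroke `#008000` (score).

Run 1: The run returns to its start, so emit a `<polygon>` with points (Y-flipped): 7.63,67.91 186.82,55.70 179.28,30.76 84.85,42.60 179.71,51.63 142.24,15.28.

Run 2: The run returns to its start, so emit a `<polygon>` with points (Y-flipped): 114.88,13.33 113.78,24.74 103.36,29.50 94.02,22.85 95.12,11.44 105.54,6.68.

<svg xmlns="http://www.w3.org/2000/svg" width="203.30mm" height="93.19mm" viewBox="0 0 203.30 93.19">
  <polygon points="7.63,67.91 186.82,55.70 179.28,30.76 84.85,42.60 179.71,51.63 142.24,15.28" fill="none" stroke="#008000"/>
  <polygon points="114.88,13.33 113.78,24.74 103.36,29.50 94.02,22.85 95.12,11.44 105.54,6.68" fill="none" stroke="#008000"/>
</svg>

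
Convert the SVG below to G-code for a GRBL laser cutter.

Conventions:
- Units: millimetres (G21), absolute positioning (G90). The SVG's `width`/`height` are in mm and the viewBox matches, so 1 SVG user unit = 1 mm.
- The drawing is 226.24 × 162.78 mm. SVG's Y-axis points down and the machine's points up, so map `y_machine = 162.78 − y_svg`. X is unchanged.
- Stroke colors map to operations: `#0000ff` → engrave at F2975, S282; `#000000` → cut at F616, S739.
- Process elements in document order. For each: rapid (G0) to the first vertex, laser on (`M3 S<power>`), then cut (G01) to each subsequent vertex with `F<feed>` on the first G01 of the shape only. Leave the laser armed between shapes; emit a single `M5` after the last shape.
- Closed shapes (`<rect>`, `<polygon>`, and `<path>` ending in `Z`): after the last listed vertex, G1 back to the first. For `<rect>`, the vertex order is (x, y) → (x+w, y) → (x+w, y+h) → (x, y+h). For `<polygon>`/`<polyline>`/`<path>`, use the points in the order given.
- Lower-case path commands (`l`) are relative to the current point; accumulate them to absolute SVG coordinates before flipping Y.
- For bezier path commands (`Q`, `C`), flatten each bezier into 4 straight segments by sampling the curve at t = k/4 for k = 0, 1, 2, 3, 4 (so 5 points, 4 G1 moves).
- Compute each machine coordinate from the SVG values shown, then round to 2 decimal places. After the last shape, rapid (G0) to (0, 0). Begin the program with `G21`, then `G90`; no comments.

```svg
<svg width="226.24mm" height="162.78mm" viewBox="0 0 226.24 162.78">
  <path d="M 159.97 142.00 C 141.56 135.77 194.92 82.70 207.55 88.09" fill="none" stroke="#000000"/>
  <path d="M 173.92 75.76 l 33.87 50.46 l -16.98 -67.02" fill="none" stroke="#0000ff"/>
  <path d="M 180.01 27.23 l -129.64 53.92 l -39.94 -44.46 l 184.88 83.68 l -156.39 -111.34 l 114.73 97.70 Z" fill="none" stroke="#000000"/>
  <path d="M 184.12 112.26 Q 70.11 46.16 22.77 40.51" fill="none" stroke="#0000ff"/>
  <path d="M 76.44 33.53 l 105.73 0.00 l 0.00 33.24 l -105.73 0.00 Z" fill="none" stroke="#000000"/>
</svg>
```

G21
G90
G0 X159.97 Y20.78
M3 S739
G01 X157.86 Y32.59 F616
G01 X172.12 Y52.09
G01 X192.20 Y69.42
G01 X207.55 Y74.69
G0 X173.92 Y87.02
M3 S282
G01 X207.79 Y36.56 F2975
G01 X190.81 Y103.58
G0 X180.01 Y135.55
M3 S739
G01 X50.37 Y81.63 F616
G01 X10.43 Y126.09
G01 X195.31 Y42.41
G01 X38.92 Y153.75
G01 X153.65 Y56.05
G01 X180.01 Y135.55
G0 X184.12 Y50.52
M3 S282
G01 X131.28 Y79.79 F2975
G01 X86.78 Y101.51
G01 X50.61 Y115.67
G01 X22.77 Y122.27
G0 X76.44 Y129.25
M3 S739
G01 X182.17 Y129.25 F616
G01 X182.17 Y96.01
G01 X76.44 Y96.01
G01 X76.44 Y129.25
M5
G0 X0.00 Y0.00

viewBox `0 0 226.24 162.78` with mm width/height → 1 unit = 1 mm. Flip: y_m = 162.78 − y_svg.

**Shape 1** — `<path>` cubic bezier, stroke `#000000` → cut (S739, F616). Control points (SVG): P0=(159.97,142.00), P1=(141.56,135.77), P2=(194.92,82.70), P3=(207.55,88.09); sampled at t=k/4. Machine vertices: (159.97,20.78) → (157.86,32.59) → (172.12,52.09) → (192.20,69.42) → (207.55,74.69). Open path.

**Shape 2** — `<path>` open polyline, stroke `#0000ff` → engrave (S282, F2975). Machine vertices: (173.92,87.02) → (207.79,36.56) → (190.81,103.58). Open path.

**Shape 3** — `<path>` closed polygon, stroke `#000000` → cut (S739, F616). Machine vertices: (180.01,135.55) → (50.37,81.63) → (10.43,126.09) → (195.31,42.41) → (38.92,153.75) → (153.65,56.05) → (180.01,135.55). Closed: final G1 returns to the first vertex.

**Shape 4** — `<path>` quadratic bezier, stroke `#0000ff` → engrave (S282, F2975). Control points (SVG): P0=(184.12,112.26), P1=(70.11,46.16), P2=(22.77,40.51); sampled at t=k/4. Machine vertices: (184.12,50.52) → (131.28,79.79) → (86.78,101.51) → (50.61,115.67) → (22.77,122.27). Open path.

**Shape 5** — `<path>` rectangle, stroke `#000000` → cut (S739, F616). Machine vertices: (76.44,129.25) → (182.17,129.25) → (182.17,96.01) → (76.44,96.01) → (76.44,129.25). Closed: final G1 returns to the first vertex.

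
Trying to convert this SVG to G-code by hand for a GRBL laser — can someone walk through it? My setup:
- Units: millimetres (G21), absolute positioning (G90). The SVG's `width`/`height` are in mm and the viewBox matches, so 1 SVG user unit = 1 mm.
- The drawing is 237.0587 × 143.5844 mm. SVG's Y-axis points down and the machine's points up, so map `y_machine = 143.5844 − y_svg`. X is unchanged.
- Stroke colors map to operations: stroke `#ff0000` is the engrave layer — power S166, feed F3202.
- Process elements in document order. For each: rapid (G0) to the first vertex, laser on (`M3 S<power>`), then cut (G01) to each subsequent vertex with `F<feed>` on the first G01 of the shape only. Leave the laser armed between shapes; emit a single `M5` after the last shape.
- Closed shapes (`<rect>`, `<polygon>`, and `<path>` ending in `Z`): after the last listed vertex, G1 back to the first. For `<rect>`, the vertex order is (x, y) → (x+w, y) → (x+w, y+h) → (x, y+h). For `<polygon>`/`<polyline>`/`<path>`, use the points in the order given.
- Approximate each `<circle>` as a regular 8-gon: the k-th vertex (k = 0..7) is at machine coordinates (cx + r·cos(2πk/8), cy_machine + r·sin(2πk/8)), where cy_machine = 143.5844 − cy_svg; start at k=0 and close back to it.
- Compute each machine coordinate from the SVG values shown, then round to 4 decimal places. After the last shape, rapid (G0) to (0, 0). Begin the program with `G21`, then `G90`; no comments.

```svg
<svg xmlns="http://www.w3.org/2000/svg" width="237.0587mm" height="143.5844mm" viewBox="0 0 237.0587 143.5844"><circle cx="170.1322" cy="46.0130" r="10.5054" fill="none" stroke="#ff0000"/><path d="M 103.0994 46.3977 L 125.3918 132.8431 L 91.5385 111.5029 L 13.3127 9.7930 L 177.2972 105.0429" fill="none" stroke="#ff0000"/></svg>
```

G21
G90
G0 X180.6376 Y97.5714
M3 S166
G01 X177.5606 Y104.9998 F3202
G01 X170.1322 Y108.0768
G01 X162.7038 Y104.9998
G01 X159.6268 Y97.5714
G01 X162.7038 Y90.1430
G01 X170.1322 Y87.0660
G01 X177.5606 Y90.1430
G01 X180.6376 Y97.5714
G0 X103.0994 Y97.1867
M3 S166
G01 X125.3918 Y10.7413 F3202
G01 X91.5385 Y32.0815
G01 X13.3127 Y133.7914
G01 X177.2972 Y38.5415
M5
G0 X0.0000 Y0.0000

viewBox `0 0 237.0587 143.5844` with mm width/height → 1 unit = 1 mm. Flip: y_m = 143.5844 − y_svg.

**Shape 1** — `<circle>` circle, stroke `#ff0000` → engrave (S166, F3202). Machine vertices: (180.6376,97.5714) → (177.5606,104.9998) → (170.1322,108.0768) → (162.7038,104.9998) → (159.6268,97.5714) → (162.7038,90.1430) → (170.1322,87.0660) → (177.5606,90.1430) → (180.6376,97.5714). Closed: final G1 returns to the first vertex.

**Shape 2** — `<path>` open polyline, stroke `#ff0000` → engrave (S166, F3202). Machine vertices: (103.0994,97.1867) → (125.3918,10.7413) → (91.5385,32.0815) → (13.3127,133.7914) → (177.2972,38.5415). Open path.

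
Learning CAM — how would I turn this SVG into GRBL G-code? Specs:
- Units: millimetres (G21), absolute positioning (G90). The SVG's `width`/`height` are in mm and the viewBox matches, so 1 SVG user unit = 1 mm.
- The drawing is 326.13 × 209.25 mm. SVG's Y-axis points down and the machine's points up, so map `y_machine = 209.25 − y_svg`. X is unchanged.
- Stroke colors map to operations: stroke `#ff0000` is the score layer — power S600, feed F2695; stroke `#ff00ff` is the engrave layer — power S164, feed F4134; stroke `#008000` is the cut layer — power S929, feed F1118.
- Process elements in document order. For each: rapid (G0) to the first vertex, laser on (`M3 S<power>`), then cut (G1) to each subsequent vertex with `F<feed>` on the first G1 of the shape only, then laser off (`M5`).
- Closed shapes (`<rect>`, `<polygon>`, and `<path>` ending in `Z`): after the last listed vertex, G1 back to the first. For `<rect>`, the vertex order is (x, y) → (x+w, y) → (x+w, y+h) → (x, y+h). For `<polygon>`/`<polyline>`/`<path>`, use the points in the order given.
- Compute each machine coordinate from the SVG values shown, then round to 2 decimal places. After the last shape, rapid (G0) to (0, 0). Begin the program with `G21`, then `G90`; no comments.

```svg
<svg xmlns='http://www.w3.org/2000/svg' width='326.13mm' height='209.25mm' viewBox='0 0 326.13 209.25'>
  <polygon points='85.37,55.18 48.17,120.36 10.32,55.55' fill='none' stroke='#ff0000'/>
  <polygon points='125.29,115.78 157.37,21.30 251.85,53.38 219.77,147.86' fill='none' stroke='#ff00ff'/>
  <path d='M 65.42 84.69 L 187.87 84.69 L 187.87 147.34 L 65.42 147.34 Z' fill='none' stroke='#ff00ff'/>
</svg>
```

viewBox `0 0 326.13 209.25` with mm width/height → 1 unit = 1 mm. Flip: y_m = 209.25 − y_svg.

**Shape 1** — `<polygon>` regular polygon, stroke `#ff0000` → score (S600, F2695). Machine vertices: (85.37,154.07) → (48.17,88.89) → (10.32,153.70) → (85.37,154.07). Closed: final G1 returns to the first vertex.

**Shape 2** — `<polygon>` regular polygon, stroke `#ff00ff` → engrave (S164, F4134). Machine vertices: (125.29,93.47) → (157.37,187.95) → (251.85,155.87) → (219.77,61.39) → (125.29,93.47). Closed: final G1 returns to the first vertex.

**Shape 3** — `<path>` rectangle, stroke `#ff00ff` → engrave (S164, F4134). Machine vertices: (65.42,124.56) → (187.87,124.56) → (187.87,61.91) → (65.42,61.91) → (65.42,124.56). Closed: final G1 returns to the first vertex.

G21
G90
G0 X85.37 Y154.07
M3 S600
G1 X48.17 Y88.89 F2695
G1 X10.32 Y153.70
G1 X85.37 Y154.07
M5
G0 X125.29 Y93.47
M3 S164
G1 X157.37 Y187.95 F4134
G1 X251.85 Y155.87
G1 X219.77 Y61.39
G1 X125.29 Y93.47
M5
G0 X65.42 Y124.56
M3 S164
G1 X187.87 Y124.56 F4134
G1 X187.87 Y61.91
G1 X65.42 Y61.91
G1 X65.42 Y124.56
M5
G0 X0.00 Y0.00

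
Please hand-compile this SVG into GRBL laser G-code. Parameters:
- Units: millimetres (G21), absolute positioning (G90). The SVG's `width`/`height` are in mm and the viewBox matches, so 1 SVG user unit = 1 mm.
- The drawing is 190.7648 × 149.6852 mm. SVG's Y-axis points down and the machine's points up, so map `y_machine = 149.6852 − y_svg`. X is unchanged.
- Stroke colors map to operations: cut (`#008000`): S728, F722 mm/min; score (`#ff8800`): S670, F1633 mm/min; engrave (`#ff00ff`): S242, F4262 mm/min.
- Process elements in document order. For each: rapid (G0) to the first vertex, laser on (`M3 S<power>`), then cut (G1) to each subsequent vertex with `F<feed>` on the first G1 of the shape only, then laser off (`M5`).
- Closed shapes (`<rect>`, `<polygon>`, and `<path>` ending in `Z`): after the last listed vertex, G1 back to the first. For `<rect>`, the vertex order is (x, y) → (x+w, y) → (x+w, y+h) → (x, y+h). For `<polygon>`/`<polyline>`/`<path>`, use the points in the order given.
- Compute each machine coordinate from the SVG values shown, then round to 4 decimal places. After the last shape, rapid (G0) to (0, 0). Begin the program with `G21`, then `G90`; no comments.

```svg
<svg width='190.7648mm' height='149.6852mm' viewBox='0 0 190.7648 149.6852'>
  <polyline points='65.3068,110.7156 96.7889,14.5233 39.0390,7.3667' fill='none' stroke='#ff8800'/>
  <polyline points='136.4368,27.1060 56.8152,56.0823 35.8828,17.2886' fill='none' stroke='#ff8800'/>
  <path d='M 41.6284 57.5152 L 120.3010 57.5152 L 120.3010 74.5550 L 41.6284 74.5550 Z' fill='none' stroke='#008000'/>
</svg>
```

Since the viewBox matches the mm dimensions, user units are millimetres directly. The only transform is the Y-flip y_m = 149.6852 − y_svg.

Shape 1 is a open polyline drawn with `<polyline>`. Its stroke #ff8800 means score at S670, F1633. After flipping Y the toolpath is (65.3068,38.9696) → (96.7889,135.1619) → (39.0390,142.3185).

Shape 2 is a open polyline drawn with `<polyline>`. Its stroke #ff8800 means score at S670, F1633. After flipping Y the toolpath is (136.4368,122.5792) → (56.8152,93.6029) → (35.8828,132.3966).

Shape 3 is a rectangle drawn with `<path>`. Its stroke #008000 means cut at S728, F722. After flipping Y the toolpath is (41.6284,92.1700) → (120.3010,92.1700) → (120.3010,75.1302) → (41.6284,75.1302) → (41.6284,92.1700), returning to the start.

G21
G90
G0 X65.3068 Y38.9696
M3 S670
G1 X96.7889 Y135.1619 F1633
G1 X39.0390 Y142.3185
M5
G0 X136.4368 Y122.5792
M3 S670
G1 X56.8152 Y93.6029 F1633
G1 X35.8828 Y132.3966
M5
G0 X41.6284 Y92.1700
M3 S728
G1 X120.3010 Y92.1700 F722
G1 X120.3010 Y75.1302
G1 X41.6284 Y75.1302
G1 X41.6284 Y92.1700
M5
G0 X0.0000 Y0.0000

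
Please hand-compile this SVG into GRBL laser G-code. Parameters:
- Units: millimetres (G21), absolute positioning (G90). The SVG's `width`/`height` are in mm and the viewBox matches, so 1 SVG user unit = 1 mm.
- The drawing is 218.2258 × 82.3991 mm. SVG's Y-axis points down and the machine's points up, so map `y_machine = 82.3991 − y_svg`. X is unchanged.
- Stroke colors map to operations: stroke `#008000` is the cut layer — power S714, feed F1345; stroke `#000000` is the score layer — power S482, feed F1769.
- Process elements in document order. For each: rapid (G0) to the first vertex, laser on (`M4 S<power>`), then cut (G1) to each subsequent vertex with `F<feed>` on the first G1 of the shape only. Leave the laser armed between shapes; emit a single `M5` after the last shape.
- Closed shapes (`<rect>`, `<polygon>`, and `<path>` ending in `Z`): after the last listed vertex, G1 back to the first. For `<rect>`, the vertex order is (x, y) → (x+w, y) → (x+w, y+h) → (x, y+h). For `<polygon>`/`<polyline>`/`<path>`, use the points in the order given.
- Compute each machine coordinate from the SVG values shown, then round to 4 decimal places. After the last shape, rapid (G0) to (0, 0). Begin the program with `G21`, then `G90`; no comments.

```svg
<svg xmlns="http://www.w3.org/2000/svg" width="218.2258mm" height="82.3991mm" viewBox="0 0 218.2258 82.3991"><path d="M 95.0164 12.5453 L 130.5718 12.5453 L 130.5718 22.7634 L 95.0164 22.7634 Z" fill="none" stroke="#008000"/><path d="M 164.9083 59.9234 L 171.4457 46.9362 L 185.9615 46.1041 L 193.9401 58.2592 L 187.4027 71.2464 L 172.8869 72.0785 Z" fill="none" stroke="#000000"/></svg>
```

Since the viewBox matches the mm dimensions, user units are millimetres directly. The only transform is the Y-flip y_m = 82.3991 − y_svg.

Shape 1 is a rectangle drawn with `<path>`. Its stroke #008000 means cut at S714, F1345. After flipping Y the toolpath is (95.0164,69.8538) → (130.5718,69.8538) → (130.5718,59.6357) → (95.0164,59.6357) → (95.0164,69.8538), returning to the start.

Shape 2 is a regular polygon drawn with `<path>`. Its stroke #000000 means score at S482, F1769. After flipping Y the toolpath is (164.9083,22.4757) → (171.4457,35.4629) → (185.9615,36.2950) → (193.9401,24.1399) → (187.4027,11.1527) → (172.8869,10.3206) → (164.9083,22.4757), returning to the start.

G21
G90
G0 X95.0164 Y69.8538
M4 S714
G1 X130.5718 Y69.8538 F1345
G1 X130.5718 Y59.6357
G1 X95.0164 Y59.6357
G1 X95.0164 Y69.8538
G0 X164.9083 Y22.4757
M4 S482
G1 X171.4457 Y35.4629 F1769
G1 X185.9615 Y36.2950
G1 X193.9401 Y24.1399
G1 X187.4027 Y11.1527
G1 X172.8869 Y10.3206
G1 X164.9083 Y22.4757
M5
G0 X0.0000 Y0.0000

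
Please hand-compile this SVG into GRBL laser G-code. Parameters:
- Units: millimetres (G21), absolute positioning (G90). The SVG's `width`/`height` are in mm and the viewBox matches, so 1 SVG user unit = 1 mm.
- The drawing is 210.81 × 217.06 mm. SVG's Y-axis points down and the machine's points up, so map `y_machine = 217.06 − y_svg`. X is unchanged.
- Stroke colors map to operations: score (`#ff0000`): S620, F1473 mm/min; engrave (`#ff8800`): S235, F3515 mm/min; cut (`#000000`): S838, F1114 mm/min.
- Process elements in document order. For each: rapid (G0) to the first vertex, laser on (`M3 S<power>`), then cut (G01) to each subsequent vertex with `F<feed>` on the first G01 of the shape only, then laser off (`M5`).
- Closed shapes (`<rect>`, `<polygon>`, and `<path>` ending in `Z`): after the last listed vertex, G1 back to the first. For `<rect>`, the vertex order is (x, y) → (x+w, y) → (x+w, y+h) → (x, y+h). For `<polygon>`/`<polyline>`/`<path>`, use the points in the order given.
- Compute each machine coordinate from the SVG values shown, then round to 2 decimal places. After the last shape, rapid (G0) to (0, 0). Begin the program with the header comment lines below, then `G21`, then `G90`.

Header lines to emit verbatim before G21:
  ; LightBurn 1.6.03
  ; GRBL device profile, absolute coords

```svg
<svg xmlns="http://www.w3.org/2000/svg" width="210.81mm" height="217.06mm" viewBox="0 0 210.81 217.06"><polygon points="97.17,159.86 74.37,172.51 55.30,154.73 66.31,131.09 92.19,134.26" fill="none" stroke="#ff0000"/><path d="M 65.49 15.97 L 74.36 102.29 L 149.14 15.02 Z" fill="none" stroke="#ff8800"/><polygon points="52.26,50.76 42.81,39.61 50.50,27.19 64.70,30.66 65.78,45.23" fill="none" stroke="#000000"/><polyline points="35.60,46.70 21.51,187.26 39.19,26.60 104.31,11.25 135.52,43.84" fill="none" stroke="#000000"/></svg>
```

Since the viewBox matches the mm dimensions, user units are millimetres directly. The only transform is the Y-flip y_m = 217.06 − y_svg.

Shape 1 is a regular polygon drawn with `<polygon>`. Its stroke #ff0000 means score at S620, F1473. After flipping Y the toolpath is (97.17,57.20) → (74.37,44.55) → (55.30,62.33) → (66.31,85.97) → (92.19,82.80) → (97.17,57.20), returning to the start.

Shape 2 is a closed polygon drawn with `<path>`. Its stroke #ff8800 means engrave at S235, F3515. After flipping Y the toolpath is (65.49,201.09) → (74.36,114.77) → (149.14,202.04) → (65.49,201.09), returning to the start.

Shape 3 is a regular polygon drawn with `<polygon>`. Its stroke #000000 means cut at S838, F1114. After flipping Y the toolpath is (52.26,166.30) → (42.81,177.45) → (50.50,189.87) → (64.70,186.40) → (65.78,171.83) → (52.26,166.30), returning to the start.

Shape 4 is a open polyline drawn with `<polyline>`. Its stroke #000000 means cut at S838, F1114. After flipping Y the toolpath is (35.60,170.36) → (21.51,29.80) → (39.19,190.46) → (104.31,205.81) → (135.52,173.22).

; LightBurn 1.6.03
; GRBL device profile, absolute coords
G21
G90
G0 X97.17 Y57.20
M3 S620
G01 X74.37 Y44.55 F1473
G01 X55.30 Y62.33
G01 X66.31 Y85.97
G01 X92.19 Y82.80
G01 X97.17 Y57.20
M5
G0 X65.49 Y201.09
M3 S235
G01 X74.36 Y114.77 F3515
G01 X149.14 Y202.04
G01 X65.49 Y201.09
M5
G0 X52.26 Y166.30
M3 S838
G01 X42.81 Y177.45 F1114
G01 X50.50 Y189.87
G01 X64.70 Y186.40
G01 X65.78 Y171.83
G01 X52.26 Y166.30
M5
G0 X35.60 Y170.36
M3 S838
G01 X21.51 Y29.80 F1114
G01 X39.19 Y190.46
G01 X104.31 Y205.81
G01 X135.52 Y173.22
M5
G0 X0.00 Y0.00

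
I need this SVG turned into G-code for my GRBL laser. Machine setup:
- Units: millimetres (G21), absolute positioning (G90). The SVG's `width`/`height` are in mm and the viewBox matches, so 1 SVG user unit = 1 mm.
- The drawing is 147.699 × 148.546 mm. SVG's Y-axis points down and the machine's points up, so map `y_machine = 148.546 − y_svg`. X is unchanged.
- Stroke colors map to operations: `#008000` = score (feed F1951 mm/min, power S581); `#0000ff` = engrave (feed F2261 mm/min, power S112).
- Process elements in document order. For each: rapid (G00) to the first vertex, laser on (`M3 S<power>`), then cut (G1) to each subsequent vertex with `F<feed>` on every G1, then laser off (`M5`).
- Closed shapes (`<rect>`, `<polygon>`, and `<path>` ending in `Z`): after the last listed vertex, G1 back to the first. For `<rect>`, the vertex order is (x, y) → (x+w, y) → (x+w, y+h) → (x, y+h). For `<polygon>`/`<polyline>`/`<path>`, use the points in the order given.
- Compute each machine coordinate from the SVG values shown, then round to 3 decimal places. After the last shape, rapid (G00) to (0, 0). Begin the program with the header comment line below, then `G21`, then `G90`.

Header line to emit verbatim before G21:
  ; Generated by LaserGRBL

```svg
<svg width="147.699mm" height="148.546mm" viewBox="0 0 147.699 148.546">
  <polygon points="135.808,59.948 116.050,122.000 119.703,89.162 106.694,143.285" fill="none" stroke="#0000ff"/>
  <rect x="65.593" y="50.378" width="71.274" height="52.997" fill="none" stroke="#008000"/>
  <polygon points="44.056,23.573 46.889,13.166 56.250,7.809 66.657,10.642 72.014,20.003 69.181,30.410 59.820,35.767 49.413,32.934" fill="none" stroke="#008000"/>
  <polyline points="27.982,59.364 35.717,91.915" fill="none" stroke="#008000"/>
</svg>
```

; Generated by LaserGRBL
G21
G90
G00 X135.808 Y88.598
M3 S112
G1 X116.050 Y26.546 F2261
G1 X119.703 Y59.384 F2261
G1 X106.694 Y5.261 F2261
G1 X135.808 Y88.598 F2261
M5
G00 X65.593 Y98.168
M3 S581
G1 X136.867 Y98.168 F1951
G1 X136.867 Y45.171 F1951
G1 X65.593 Y45.171 F1951
G1 X65.593 Y98.168 F1951
M5
G00 X44.056 Y124.973
M3 S581
G1 X46.889 Y135.380 F1951
G1 X56.250 Y140.737 F1951
G1 X66.657 Y137.904 F1951
G1 X72.014 Y128.543 F1951
G1 X69.181 Y118.136 F1951
G1 X59.820 Y112.779 F1951
G1 X49.413 Y115.612 F1951
G1 X44.056 Y124.973 F1951
M5
G00 X27.982 Y89.182
M3 S581
G1 X35.717 Y56.631 F1951
M5
G00 X0.000 Y0.000

1 u = 1 mm; y_m = 148.546 − y.

[1] `<polygon>` closed polygon, #0000ff→engrave S112 F2261: (135.808,88.598) → (116.050,26.546) → (119.703,59.384) → (106.694,5.261) → (135.808,88.598) (closed)

[2] `<rect>` rectangle, #008000→score S581 F1951: (65.593,98.168) → (136.867,98.168) → (136.867,45.171) → (65.593,45.171) → (65.593,98.168) (closed)

[3] `<polygon>` regular polygon, #008000→score S581 F1951: (44.056,124.973) → (46.889,135.380) → (56.250,140.737) → (66.657,137.904) → (72.014,128.543) → (69.181,118.136) → (59.820,112.779) → (49.413,115.612) → (44.056,124.973) (closed)

[4] `<polyline>` line segment, #008000→score S581 F1951: (27.982,89.182) → (35.717,56.631)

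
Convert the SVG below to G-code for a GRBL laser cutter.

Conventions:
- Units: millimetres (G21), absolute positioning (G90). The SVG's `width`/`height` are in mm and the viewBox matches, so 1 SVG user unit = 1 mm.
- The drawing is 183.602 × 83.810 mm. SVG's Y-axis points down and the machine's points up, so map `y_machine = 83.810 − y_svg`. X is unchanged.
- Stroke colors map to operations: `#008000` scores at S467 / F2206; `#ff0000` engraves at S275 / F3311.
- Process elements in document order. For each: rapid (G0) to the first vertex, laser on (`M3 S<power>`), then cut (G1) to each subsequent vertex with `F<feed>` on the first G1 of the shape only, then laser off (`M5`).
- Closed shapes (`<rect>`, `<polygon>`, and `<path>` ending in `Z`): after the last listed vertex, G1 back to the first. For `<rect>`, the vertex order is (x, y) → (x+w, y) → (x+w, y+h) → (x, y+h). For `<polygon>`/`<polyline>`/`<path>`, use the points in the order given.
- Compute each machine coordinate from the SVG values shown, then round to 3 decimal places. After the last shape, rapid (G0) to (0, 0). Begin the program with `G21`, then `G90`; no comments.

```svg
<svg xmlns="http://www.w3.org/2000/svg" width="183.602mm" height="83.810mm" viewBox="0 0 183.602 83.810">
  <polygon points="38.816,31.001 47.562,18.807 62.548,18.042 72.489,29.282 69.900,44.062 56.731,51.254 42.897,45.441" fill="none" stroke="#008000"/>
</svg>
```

Since the viewBox matches the mm dimensions, user units are millimetres directly. The only transform is the Y-flip y_m = 83.810 − y_svg.

Shape 1 is a regular polygon drawn with `<polygon>`. Its stroke #008000 means score at S467, F2206. After flipping Y the toolpath is (38.816,52.809) → (47.562,65.003) → (62.548,65.768) → (72.489,54.528) → (69.900,39.748) → (56.731,32.556) → (42.897,38.369) → (38.816,52.809), returning to the start.

G21
G90
G0 X38.816 Y52.809
M3 S467
G1 X47.562 Y65.003 F2206
G1 X62.548 Y65.768
G1 X72.489 Y54.528
G1 X69.900 Y39.748
G1 X56.731 Y32.556
G1 X42.897 Y38.369
G1 X38.816 Y52.809
M5
G0 X0.000 Y0.000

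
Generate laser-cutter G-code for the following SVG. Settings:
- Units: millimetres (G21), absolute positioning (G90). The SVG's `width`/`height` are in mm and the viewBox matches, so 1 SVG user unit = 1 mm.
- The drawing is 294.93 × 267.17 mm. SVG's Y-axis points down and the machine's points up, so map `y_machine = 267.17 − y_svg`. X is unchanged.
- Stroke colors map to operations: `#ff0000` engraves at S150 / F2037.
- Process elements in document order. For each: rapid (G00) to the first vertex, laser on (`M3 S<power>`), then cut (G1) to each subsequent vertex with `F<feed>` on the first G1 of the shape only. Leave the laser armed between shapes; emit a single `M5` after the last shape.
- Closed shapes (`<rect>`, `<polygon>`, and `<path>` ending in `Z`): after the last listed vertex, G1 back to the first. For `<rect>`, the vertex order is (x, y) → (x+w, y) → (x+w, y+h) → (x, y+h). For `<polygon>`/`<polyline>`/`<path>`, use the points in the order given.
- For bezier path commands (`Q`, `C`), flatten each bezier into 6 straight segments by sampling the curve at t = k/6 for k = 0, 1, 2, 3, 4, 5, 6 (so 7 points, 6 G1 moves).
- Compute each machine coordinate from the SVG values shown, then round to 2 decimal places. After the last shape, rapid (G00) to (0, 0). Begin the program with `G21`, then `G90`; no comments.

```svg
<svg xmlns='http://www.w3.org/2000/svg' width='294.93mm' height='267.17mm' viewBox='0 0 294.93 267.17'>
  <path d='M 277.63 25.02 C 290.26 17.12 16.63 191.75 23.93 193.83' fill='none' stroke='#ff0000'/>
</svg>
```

viewBox `0 0 294.93 267.17` with mm width/height → 1 unit = 1 mm. Flip: y_m = 267.17 − y_svg.

**Shape 1** — `<path>` cubic bezier, stroke `#ff0000` → engrave (S150, F2037). Control points (SVG): P0=(277.63,25.02), P1=(290.26,17.12), P2=(16.63,191.75), P3=(23.93,193.83); sampled at t=k/6. Machine vertices: (277.63,242.15) → (262.72,232.53) → (215.85,202.36) → (152.78,161.49) → (89.27,119.79) → (41.06,87.12) → (23.93,73.34). Open path.

G21
G90
G00 X277.63 Y242.15
M3 S150
G1 X262.72 Y232.53 F2037
G1 X215.85 Y202.36
G1 X152.78 Y161.49
G1 X89.27 Y119.79
G1 X41.06 Y87.12
G1 X23.93 Y73.34
M5
G00 X0.00 Y0.00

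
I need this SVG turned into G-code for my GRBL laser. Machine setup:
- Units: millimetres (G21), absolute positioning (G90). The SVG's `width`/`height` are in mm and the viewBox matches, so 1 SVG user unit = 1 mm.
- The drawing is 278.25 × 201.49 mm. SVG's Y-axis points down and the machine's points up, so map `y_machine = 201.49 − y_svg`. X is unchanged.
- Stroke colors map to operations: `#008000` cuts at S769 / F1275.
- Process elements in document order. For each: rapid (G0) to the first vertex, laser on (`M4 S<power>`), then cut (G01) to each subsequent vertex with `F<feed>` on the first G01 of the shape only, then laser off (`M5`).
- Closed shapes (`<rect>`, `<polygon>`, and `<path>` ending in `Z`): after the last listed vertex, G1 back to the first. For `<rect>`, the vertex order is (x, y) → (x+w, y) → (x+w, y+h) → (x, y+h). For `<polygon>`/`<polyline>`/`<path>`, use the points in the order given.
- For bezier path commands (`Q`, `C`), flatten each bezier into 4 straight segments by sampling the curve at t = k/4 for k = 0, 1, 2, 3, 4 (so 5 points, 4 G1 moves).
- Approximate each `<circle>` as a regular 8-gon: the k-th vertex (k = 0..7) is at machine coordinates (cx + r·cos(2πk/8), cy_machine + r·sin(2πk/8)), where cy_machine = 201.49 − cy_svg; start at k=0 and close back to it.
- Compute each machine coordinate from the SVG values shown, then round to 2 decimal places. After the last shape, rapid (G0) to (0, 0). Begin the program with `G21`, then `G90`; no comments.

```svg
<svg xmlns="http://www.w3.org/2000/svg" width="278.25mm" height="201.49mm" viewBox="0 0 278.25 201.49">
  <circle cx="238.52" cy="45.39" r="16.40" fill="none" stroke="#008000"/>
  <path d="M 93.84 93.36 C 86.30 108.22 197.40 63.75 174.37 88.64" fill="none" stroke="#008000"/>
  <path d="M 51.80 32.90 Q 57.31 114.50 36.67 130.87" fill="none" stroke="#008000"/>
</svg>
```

G21
G90
G0 X254.92 Y156.10
M4 S769
G01 X250.12 Y167.70 F1275
G01 X238.52 Y172.50
G01 X226.92 Y167.70
G01 X222.12 Y156.10
G01 X226.92 Y144.50
G01 X238.52 Y139.70
G01 X250.12 Y144.50
G01 X254.92 Y156.10
M5
G0 X93.84 Y108.13
M4 S769
G01 X106.48 Y106.10 F1275
G01 X139.91 Y114.25
G01 X170.44 Y120.52
G01 X174.37 Y112.85
M5
G0 X51.80 Y168.59
M4 S769
G01 X52.92 Y131.87 F1275
G01 X50.77 Y103.30
G01 X45.36 Y82.88
G01 X36.67 Y70.62
M5
G0 X0.00 Y0.00

1 u = 1 mm; y_m = 201.49 − y.

[1] `<circle>` circle, #008000→cut S769 F1275: (254.92,156.10) → (250.12,167.70) → (238.52,172.50) → (226.92,167.70) → (222.12,156.10) → (226.92,144.50) → (238.52,139.70) → (250.12,144.50) → (254.92,156.10) (closed)

[2] `<path>` cubic bezier, #008000→cut S769 F1275: (93.84,108.13) → (106.48,106.10) → (139.91,114.25) → (170.44,120.52) → (174.37,112.85)

[3] `<path>` quadratic bezier, #008000→cut S769 F1275: (51.80,168.59) → (52.92,131.87) → (50.77,103.30) → (45.36,82.88) → (36.67,70.62)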